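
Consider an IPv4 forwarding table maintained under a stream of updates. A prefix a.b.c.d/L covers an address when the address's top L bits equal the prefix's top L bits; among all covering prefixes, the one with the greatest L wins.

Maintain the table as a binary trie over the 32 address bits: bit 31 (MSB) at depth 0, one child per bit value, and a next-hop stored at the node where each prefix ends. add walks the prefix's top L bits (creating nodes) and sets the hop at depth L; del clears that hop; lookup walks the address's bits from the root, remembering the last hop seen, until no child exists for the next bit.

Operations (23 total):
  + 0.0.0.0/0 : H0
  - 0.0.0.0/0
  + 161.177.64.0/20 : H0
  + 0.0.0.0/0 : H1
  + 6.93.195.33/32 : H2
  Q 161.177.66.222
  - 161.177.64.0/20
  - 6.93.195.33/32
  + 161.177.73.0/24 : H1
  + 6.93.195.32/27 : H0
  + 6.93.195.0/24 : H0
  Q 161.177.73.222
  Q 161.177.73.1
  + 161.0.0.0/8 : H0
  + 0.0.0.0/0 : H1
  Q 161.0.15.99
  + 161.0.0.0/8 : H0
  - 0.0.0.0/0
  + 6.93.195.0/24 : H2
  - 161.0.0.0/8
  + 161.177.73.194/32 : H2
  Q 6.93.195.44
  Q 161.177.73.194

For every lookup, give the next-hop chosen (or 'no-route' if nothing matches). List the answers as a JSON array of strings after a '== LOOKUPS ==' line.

Trace:
  + 0.0.0.0/0 (H0) depth=0
  - 0.0.0.0/0 clear@0
  + 161.177.64.0/20 (H0) depth=20
  + 0.0.0.0/0 (H1) depth=0
  + 6.93.195.33/32 (H2) depth=32
  Q 161.177.66.222: descend 10100001101100010100 ; hops seen [H1,H0] ; pick H0
  - 161.177.64.0/20 clear@20
  - 6.93.195.33/32 clear@32
  + 161.177.73.0/24 (H1) depth=24
  + 6.93.195.32/27 (H0) depth=27
  + 6.93.195.0/24 (H0) depth=24
  Q 161.177.73.222: descend 101000011011000101001001 ; hops seen [H1,H1] ; pick H1
  Q 161.177.73.1: descend 101000011011000101001001 ; hops seen [H1,H1] ; pick H1
  + 161.0.0.0/8 (H0) depth=8
  + 0.0.0.0/0 (H1) depth=0
  Q 161.0.15.99: descend 10100001 ; hops seen [H1,H0] ; pick H0
  + 161.0.0.0/8 (H0) depth=8
  - 0.0.0.0/0 clear@0
  + 6.93.195.0/24 (H2) depth=24
  - 161.0.0.0/8 clear@8
  + 161.177.73.194/32 (H2) depth=32
  Q 6.93.195.44: descend 0000011001011101110000110010 ; hops seen [H2,H0] ; pick H0
  Q 161.177.73.194: descend 10100001101100010100100111000010 ; hops seen [H1,H2] ; pick H2

== LOOKUPS ==
["H0","H1","H1","H0","H0","H2"]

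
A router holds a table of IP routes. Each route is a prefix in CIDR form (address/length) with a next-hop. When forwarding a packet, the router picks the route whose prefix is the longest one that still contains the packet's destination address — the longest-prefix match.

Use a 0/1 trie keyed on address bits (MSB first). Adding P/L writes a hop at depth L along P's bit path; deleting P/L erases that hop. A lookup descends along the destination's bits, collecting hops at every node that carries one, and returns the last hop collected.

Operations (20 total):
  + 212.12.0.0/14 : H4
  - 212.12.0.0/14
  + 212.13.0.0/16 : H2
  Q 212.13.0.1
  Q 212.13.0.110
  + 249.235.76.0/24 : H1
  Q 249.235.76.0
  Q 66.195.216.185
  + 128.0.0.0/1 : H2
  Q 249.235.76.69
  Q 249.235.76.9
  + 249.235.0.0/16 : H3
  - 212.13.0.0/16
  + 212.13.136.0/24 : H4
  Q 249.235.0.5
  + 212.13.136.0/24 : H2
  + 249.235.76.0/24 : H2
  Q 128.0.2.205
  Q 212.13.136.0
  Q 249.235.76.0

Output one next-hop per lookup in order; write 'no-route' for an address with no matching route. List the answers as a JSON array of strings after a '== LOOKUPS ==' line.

Apply in order:
  + 212.12.0.0/14 (H4) depth=14
  del 212.12.0.0/14 (clear depth 14)
  + 212.13.0.0/16 (H2) depth=16
  ? 212.13.0.1  path d0:-→d1:-→d2:-→d3:-→d4:-→d5:-→d6:-→d7:-→d8:-→d9:-→d10:-→d11:-→d12:-→d13:-→d14:-→d15:-→d16:H2  best=H2
  ? 212.13.0.110  path d0:-→d1:-→d2:-→d3:-→d4:-→d5:-→d6:-→d7:-→d8:-→d9:-→d10:-→d11:-→d12:-→d13:-→d14:-→d15:-→d16:H2  best=H2
  + 249.235.76.0/24 (H1) depth=24
  ? 249.235.76.0  path d0:-→d1:-→d2:-→d3:-→d4:-→d5:-→d6:-→d7:-→d8:-→d9:-→d10:-→d11:-→d12:-→d13:-→d14:-→d15:-→d16:-→d17:-→d18:-→d19:-→d20:-→d21:-→d22:-→d23:-→d24:H1  best=H1
  ? 66.195.216.185  path d0:-  best=no-route
  + 128.0.0.0/1 (H2) depth=1
  ? 249.235.76.69  path d0:-→d1:H2→d2:-→d3:-→d4:-→d5:-→d6:-→d7:-→d8:-→d9:-→d10:-→d11:-→d12:-→d13:-→d14:-→d15:-→d16:-→d17:-→d18:-→d19:-→d20:-→d21:-→d22:-→d23:-→d24:H1  best=H1
  ? 249.235.76.9  path d0:-→d1:H2→d2:-→d3:-→d4:-→d5:-→d6:-→d7:-→d8:-→d9:-→d10:-→d11:-→d12:-→d13:-→d14:-→d15:-→d16:-→d17:-→d18:-→d19:-→d20:-→d21:-→d22:-→d23:-→d24:H1  best=H1
  + 249.235.0.0/16 (H3) depth=16
  del 212.13.0.0/16 (clear depth 16)
  + 212.13.136.0/24 (H4) depth=24
  ? 249.235.0.5  path d0:-→d1:H2→d2:-→d3:-→d4:-→d5:-→d6:-→d7:-→d8:-→d9:-→d10:-→d11:-→d12:-→d13:-→d14:-→d15:-→d16:H3→d17:-  best=H3
  + 212.13.136.0/24 (H2) depth=24
  + 249.235.76.0/24 (H2) depth=24
  ? 128.0.2.205  path d0:-→d1:H2  best=H2
  ? 212.13.136.0  path d0:-→d1:H2→d2:-→d3:-→d4:-→d5:-→d6:-→d7:-→d8:-→d9:-→d10:-→d11:-→d12:-→d13:-→d14:-→d15:-→d16:-→d17:-→d18:-→d19:-→d20:-→d21:-→d22:-→d23:-→d24:H2  best=H2
  ? 249.235.76.0  path d0:-→d1:H2→d2:-→d3:-→d4:-→d5:-→d6:-→d7:-→d8:-→d9:-→d10:-→d11:-→d12:-→d13:-→d14:-→d15:-→d16:H3→d17:-→d18:-→d19:-→d20:-→d21:-→d22:-→d23:-→d24:H2  best=H2

== LOOKUPS ==
["H2","H2","H1","no-route","H1","H1","H3","H2","H2","H2"]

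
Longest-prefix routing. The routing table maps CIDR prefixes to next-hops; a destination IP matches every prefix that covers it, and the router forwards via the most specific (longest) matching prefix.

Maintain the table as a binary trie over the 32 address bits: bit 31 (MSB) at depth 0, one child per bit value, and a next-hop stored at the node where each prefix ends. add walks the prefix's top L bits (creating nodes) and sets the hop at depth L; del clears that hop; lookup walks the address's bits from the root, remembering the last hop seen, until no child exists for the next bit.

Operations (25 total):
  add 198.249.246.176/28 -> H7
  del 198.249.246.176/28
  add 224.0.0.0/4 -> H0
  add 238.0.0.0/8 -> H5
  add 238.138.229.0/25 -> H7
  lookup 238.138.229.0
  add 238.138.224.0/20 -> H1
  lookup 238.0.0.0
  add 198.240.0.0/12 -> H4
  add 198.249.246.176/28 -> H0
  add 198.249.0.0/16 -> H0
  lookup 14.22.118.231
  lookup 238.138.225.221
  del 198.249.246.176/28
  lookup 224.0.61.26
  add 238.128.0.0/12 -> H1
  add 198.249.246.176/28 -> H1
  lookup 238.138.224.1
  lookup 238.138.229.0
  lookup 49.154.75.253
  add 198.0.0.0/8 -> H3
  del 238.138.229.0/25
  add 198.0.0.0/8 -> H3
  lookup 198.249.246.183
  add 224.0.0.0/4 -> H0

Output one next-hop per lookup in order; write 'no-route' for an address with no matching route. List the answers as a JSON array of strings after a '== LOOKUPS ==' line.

Trace:
  add 198.249.246.176/28 -> H7 at depth 28
  - 198.249.246.176/28 clear@28
  add 224.0.0.0/4 -> H0 at depth 4
  add 238.0.0.0/8 -> H5 at depth 8
  add 238.138.229.0/25 -> H7 at depth 25
  ? 238.138.229.0  path d0:-→d1:-→d2:-→d3:-→d4:H0→d5:-→d6:-→d7:-→d8:H5→d9:-→d10:-→d11:-→d12:-→d13:-→d14:-→d15:-→d16:-→d17:-→d18:-→d19:-→d20:-→d21:-→d22:-→d23:-→d24:-→d25:H7  best=H7
  add 238.138.224.0/20 -> H1 at depth 20
  ? 238.0.0.0  path d0:-→d1:-→d2:-→d3:-→d4:H0→d5:-→d6:-→d7:-→d8:H5  best=H5
  add 198.240.0.0/12 -> H4 at depth 12
  add 198.249.246.176/28 -> H0 at depth 28
  add 198.249.0.0/16 -> H0 at depth 16
  ? 14.22.118.231  path d0:-  best=no-route
  ? 238.138.225.221  path d0:-→d1:-→d2:-→d3:-→d4:H0→d5:-→d6:-→d7:-→d8:H5→d9:-→d10:-→d11:-→d12:-→d13:-→d14:-→d15:-→d16:-→d17:-→d18:-→d19:-→d20:H1→d21:-  best=H1
  - 198.249.246.176/28 clear@28
  ? 224.0.61.26  path d0:-→d1:-→d2:-→d3:-→d4:H0  best=H0
  add 238.128.0.0/12 -> H1 at depth 12
  add 198.249.246.176/28 -> H1 at depth 28
  ? 238.138.224.1  path d0:-→d1:-→d2:-→d3:-→d4:H0→d5:-→d6:-→d7:-→d8:H5→d9:-→d10:-→d11:-→d12:H1→d13:-→d14:-→d15:-→d16:-→d17:-→d18:-→d19:-→d20:H1→d21:-  best=H1
  ? 238.138.229.0  path d0:-→d1:-→d2:-→d3:-→d4:H0→d5:-→d6:-→d7:-→d8:H5→d9:-→d10:-→d11:-→d12:H1→d13:-→d14:-→d15:-→d16:-→d17:-→d18:-→d19:-→d20:H1→d21:-→d22:-→d23:-→d24:-→d25:H7  best=H7
  ? 49.154.75.253  path d0:-  best=no-route
  add 198.0.0.0/8 -> H3 at depth 8
  - 238.138.229.0/25 clear@25
  add 198.0.0.0/8 -> H3 at depth 8
  ? 198.249.246.183  path d0:-→d1:-→d2:-→d3:-→d4:-→d5:-→d6:-→d7:-→d8:H3→d9:-→d10:-→d11:-→d12:H4→d13:-→d14:-→d15:-→d16:H0→d17:-→d18:-→d19:-→d20:-→d21:-→d22:-→d23:-→d24:-→d25:-→d26:-→d27:-→d28:H1  best=H1
  add 224.0.0.0/4 -> H0 at depth 4

== LOOKUPS ==
["H7","H5","no-route","H1","H0","H1","H7","no-route","H1"]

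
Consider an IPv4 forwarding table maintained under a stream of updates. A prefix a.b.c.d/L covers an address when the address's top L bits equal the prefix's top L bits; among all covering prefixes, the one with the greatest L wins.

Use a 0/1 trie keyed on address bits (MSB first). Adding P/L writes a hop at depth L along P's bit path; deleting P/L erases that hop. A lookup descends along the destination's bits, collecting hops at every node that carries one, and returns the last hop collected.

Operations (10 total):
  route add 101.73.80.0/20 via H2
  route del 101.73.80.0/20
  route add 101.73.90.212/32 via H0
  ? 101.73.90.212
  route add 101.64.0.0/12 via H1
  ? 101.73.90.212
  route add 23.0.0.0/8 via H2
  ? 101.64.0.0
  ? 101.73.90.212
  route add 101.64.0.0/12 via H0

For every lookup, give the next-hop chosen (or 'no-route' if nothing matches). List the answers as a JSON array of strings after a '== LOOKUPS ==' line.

Apply in order:
  + 101.73.80.0/20 (H2) depth=20
  del 101.73.80.0/20 (clear depth 20)
  + 101.73.90.212/32 (H0) depth=32
  ? 101.73.90.212  path d0:-→d1:-→d2:-→d3:-→d4:-→d5:-→d6:-→d7:-→d8:-→d9:-→d10:-→d11:-→d12:-→d13:-→d14:-→d15:-→d16:-→d17:-→d18:-→d19:-→d20:-→d21:-→d22:-→d23:-→d24:-→d25:-→d26:-→d27:-→d28:-→d29:-→d30:-→d31:-→d32:H0  best=H0
  + 101.64.0.0/12 (H1) depth=12
  ? 101.73.90.212  path d0:-→d1:-→d2:-→d3:-→d4:-→d5:-→d6:-→d7:-→d8:-→d9:-→d10:-→d11:-→d12:H1→d13:-→d14:-→d15:-→d16:-→d17:-→d18:-→d19:-→d20:-→d21:-→d22:-→d23:-→d24:-→d25:-→d26:-→d27:-→d28:-→d29:-→d30:-→d31:-→d32:H0  best=H0
  + 23.0.0.0/8 (H2) depth=8
  ? 101.64.0.0  path d0:-→d1:-→d2:-→d3:-→d4:-→d5:-→d6:-→d7:-→d8:-→d9:-→d10:-→d11:-→d12:H1  best=H1
  ? 101.73.90.212  path d0:-→d1:-→d2:-→d3:-→d4:-→d5:-→d6:-→d7:-→d8:-→d9:-→d10:-→d11:-→d12:H1→d13:-→d14:-→d15:-→d16:-→d17:-→d18:-→d19:-→d20:-→d21:-→d22:-→d23:-→d24:-→d25:-→d26:-→d27:-→d28:-→d29:-→d30:-→d31:-→d32:H0  best=H0
  + 101.64.0.0/12 (H0) depth=12

== LOOKUPS ==
["H0","H0","H1","H0"]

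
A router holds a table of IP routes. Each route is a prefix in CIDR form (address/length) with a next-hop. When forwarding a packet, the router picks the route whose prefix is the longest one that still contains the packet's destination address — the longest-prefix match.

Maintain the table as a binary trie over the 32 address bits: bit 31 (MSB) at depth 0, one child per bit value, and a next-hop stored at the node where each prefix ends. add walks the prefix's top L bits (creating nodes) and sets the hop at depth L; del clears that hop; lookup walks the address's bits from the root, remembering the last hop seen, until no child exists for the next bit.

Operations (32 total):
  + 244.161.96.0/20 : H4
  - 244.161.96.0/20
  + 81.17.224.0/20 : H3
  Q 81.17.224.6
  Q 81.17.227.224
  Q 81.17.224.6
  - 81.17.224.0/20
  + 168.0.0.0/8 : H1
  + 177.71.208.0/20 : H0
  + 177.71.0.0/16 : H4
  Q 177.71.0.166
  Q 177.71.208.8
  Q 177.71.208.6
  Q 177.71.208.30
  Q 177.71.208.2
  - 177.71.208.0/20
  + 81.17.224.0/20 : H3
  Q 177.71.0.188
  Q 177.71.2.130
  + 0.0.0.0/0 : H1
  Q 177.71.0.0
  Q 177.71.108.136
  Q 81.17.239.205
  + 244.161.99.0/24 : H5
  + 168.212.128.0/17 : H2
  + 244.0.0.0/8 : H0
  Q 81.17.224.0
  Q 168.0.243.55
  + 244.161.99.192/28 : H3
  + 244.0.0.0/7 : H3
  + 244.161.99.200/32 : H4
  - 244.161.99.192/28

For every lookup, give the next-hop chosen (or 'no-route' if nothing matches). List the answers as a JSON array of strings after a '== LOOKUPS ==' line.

Trace:
  + 244.161.96.0/20 (H4) depth=20
  del 244.161.96.0/20 (clear depth 20)
  + 81.17.224.0/20 (H3) depth=20
  Q 81.17.224.6: descend 01010001000100011110 ; hops seen [H3] ; pick H3
  Q 81.17.227.224: descend 01010001000100011110 ; hops seen [H3] ; pick H3
  Q 81.17.224.6: descend 01010001000100011110 ; hops seen [H3] ; pick H3
  del 81.17.224.0/20 (clear depth 20)
  + 168.0.0.0/8 (H1) depth=8
  + 177.71.208.0/20 (H0) depth=20
  + 177.71.0.0/16 (H4) depth=16
  Q 177.71.0.166: descend 1011000101000111 ; hops seen [H4] ; pick H4
  Q 177.71.208.8: descend 10110001010001111101 ; hops seen [H4,H0] ; pick H0
  Q 177.71.208.6: descend 10110001010001111101 ; hops seen [H4,H0] ; pick H0
  Q 177.71.208.30: descend 10110001010001111101 ; hops seen [H4,H0] ; pick H0
  Q 177.71.208.2: descend 10110001010001111101 ; hops seen [H4,H0] ; pick H0
  del 177.71.208.0/20 (clear depth 20)
  + 81.17.224.0/20 (H3) depth=20
  Q 177.71.0.188: descend 1011000101000111 ; hops seen [H4] ; pick H4
  Q 177.71.2.130: descend 1011000101000111 ; hops seen [H4] ; pick H4
  + 0.0.0.0/0 (H1) depth=0
  Q 177.71.0.0: descend 1011000101000111 ; hops seen [H1,H4] ; pick H4
  Q 177.71.108.136: descend 1011000101000111 ; hops seen [H1,H4] ; pick H4
  Q 81.17.239.205: descend 01010001000100011110 ; hops seen [H1,H3] ; pick H3
  + 244.161.99.0/24 (H5) depth=24
  + 168.212.128.0/17 (H2) depth=17
  + 244.0.0.0/8 (H0) depth=8
  Q 81.17.224.0: descend 01010001000100011110 ; hops seen [H1,H3] ; pick H3
  Q 168.0.243.55: descend 10101000 ; hops seen [H1,H1] ; pick H1
  + 244.161.99.192/28 (H3) depth=28
  + 244.0.0.0/7 (H3) depth=7
  + 244.161.99.200/32 (H4) depth=32
  del 244.161.99.192/28 (clear depth 28)

== LOOKUPS ==
["H3","H3","H3","H4","H0","H0","H0","H0","H4","H4","H4","H4","H3","H3","H1"]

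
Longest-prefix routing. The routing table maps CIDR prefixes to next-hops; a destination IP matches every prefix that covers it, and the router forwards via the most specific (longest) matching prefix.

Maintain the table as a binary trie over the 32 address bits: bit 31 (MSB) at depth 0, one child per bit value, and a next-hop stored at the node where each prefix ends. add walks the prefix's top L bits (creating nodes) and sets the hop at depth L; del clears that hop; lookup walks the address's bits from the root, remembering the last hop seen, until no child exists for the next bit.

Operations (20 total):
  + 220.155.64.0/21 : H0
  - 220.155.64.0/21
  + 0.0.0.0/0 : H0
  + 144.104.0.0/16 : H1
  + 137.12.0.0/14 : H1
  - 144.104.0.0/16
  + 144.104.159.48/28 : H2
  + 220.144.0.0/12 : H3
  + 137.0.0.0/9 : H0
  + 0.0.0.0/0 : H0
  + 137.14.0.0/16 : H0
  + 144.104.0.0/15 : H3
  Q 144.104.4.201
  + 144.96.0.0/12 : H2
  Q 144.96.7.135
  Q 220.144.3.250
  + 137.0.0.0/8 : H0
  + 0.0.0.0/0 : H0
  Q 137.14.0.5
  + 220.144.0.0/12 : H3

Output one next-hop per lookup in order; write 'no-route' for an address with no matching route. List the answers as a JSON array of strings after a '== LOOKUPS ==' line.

Trace:
  add 220.155.64.0/21 -> H0 at depth 21
  del 220.155.64.0/21 (clear depth 21)
  add 0.0.0.0/0 -> H0 at depth 0
  add 144.104.0.0/16 -> H1 at depth 16
  add 137.12.0.0/14 -> H1 at depth 14
  del 144.104.0.0/16 (clear depth 16)
  add 144.104.159.48/28 -> H2 at depth 28
  add 220.144.0.0/12 -> H3 at depth 12
  add 137.0.0.0/9 -> H0 at depth 9
  add 0.0.0.0/0 -> H0 at depth 0
  add 137.14.0.0/16 -> H0 at depth 16
  add 144.104.0.0/15 -> H3 at depth 15
  ? 144.104.4.201  path d0:H0→d1:-→d2:-→d3:-→d4:-→d5:-→d6:-→d7:-→d8:-→d9:-→d10:-→d11:-→d12:-→d13:-→d14:-→d15:H3→d16:-  best=H3
  add 144.96.0.0/12 -> H2 at depth 12
  ? 144.96.7.135  path d0:H0→d1:-→d2:-→d3:-→d4:-→d5:-→d6:-→d7:-→d8:-→d9:-→d10:-→d11:-→d12:H2  best=H2
  ? 220.144.3.250  path d0:H0→d1:-→d2:-→d3:-→d4:-→d5:-→d6:-→d7:-→d8:-→d9:-→d10:-→d11:-→d12:H3  best=H3
  add 137.0.0.0/8 -> H0 at depth 8
  add 0.0.0.0/0 -> H0 at depth 0
  ? 137.14.0.5  path d0:H0→d1:-→d2:-→d3:-→d4:-→d5:-→d6:-→d7:-→d8:H0→d9:H0→d10:-→d11:-→d12:-→d13:-→d14:H1→d15:-→d16:H0  best=H0
  add 220.144.0.0/12 -> H3 at depth 12

== LOOKUPS ==
["H3","H2","H3","H0"]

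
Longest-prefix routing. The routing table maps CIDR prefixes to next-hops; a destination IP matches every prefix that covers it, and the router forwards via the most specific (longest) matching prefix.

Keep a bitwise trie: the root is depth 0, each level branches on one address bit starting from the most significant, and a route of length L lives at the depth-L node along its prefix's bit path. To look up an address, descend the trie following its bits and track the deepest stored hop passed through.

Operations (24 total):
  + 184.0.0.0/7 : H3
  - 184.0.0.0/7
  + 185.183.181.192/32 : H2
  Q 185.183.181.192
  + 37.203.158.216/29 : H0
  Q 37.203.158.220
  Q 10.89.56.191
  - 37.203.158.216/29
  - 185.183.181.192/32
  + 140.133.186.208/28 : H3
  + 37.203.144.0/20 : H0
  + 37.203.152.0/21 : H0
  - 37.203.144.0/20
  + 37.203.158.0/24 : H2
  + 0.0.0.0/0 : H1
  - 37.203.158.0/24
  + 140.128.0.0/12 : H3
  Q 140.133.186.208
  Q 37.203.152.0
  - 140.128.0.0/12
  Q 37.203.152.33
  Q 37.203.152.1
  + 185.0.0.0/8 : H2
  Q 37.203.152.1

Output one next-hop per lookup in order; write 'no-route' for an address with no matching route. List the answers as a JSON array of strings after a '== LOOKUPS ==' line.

Process each operation:
  add 184.0.0.0/7 -> H3 at depth 7
  del 184.0.0.0/7 (clear depth 7)
  add 185.183.181.192/32 -> H2 at depth 32
  Q 185.183.181.192: descend 10111001101101111011010111000000 ; hops seen [H2] ; pick H2
  add 37.203.158.216/29 -> H0 at depth 29
  Q 37.203.158.220: descend 00100101110010111001111011011 ; hops seen [H0] ; pick H0
  Q 10.89.56.191: descend 00 ; hops seen [∅] ; pick no-route
  del 37.203.158.216/29 (clear depth 29)
  del 185.183.181.192/32 (clear depth 32)
  add 140.133.186.208/28 -> H3 at depth 28
  add 37.203.144.0/20 -> H0 at depth 20
  add 37.203.152.0/21 -> H0 at depth 21
  del 37.203.144.0/20 (clear depth 20)
  add 37.203.158.0/24 -> H2 at depth 24
  add 0.0.0.0/0 -> H1 at depth 0
  del 37.203.158.0/24 (clear depth 24)
  add 140.128.0.0/12 -> H3 at depth 12
  Q 140.133.186.208: descend 1000110010000101101110101101 ; hops seen [H1,H3,H3] ; pick H3
  Q 37.203.152.0: descend 001001011100101110011 ; hops seen [H1,H0] ; pick H0
  del 140.128.0.0/12 (clear depth 12)
  Q 37.203.152.33: descend 001001011100101110011 ; hops seen [H1,H0] ; pick H0
  Q 37.203.152.1: descend 001001011100101110011 ; hops seen [H1,H0] ; pick H0
  add 185.0.0.0/8 -> H2 at depth 8
  Q 37.203.152.1: descend 001001011100101110011 ; hops seen [H1,H0] ; pick H0

== LOOKUPS ==
["H2","H0","no-route","H3","H0","H0","H0","H0"]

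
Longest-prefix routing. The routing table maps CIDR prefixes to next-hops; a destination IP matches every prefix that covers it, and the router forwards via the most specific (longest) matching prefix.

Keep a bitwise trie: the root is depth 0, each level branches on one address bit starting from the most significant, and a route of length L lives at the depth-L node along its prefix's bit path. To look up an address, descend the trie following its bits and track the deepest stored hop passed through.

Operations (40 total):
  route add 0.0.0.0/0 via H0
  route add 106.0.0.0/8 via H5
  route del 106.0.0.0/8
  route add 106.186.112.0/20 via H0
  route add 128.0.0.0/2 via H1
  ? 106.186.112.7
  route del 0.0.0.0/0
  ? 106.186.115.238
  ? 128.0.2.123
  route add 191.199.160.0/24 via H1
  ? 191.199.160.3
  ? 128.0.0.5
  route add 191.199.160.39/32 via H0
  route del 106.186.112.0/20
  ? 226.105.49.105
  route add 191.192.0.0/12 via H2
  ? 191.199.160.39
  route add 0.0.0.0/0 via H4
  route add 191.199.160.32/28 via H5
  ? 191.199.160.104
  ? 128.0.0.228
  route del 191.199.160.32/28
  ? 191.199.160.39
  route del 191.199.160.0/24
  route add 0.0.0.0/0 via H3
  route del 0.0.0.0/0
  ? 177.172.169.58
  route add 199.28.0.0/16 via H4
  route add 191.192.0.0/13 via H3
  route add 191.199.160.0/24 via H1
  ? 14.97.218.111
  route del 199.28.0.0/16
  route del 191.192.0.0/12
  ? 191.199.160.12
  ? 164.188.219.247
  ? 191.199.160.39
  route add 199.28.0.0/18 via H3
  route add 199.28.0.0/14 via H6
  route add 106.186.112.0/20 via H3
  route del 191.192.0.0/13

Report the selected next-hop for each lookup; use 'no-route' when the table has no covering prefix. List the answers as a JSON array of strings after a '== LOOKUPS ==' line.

Apply in order:
  + 0.0.0.0/0 (H0) depth=0
  + 106.0.0.0/8 (H5) depth=8
  - 106.0.0.0/8 clear@8
  + 106.186.112.0/20 (H0) depth=20
  + 128.0.0.0/2 (H1) depth=2
  lookup 106.186.112.7: bits 01101010101110100111 walk d0:H0→d1:-→d2:-→d3:-→d4:-→d5:-→d6:-→d7:-→d8:-→d9:-→d10:-→d11:-→d12:-→d13:-→d14:-→d15:-→d16:-→d17:-→d18:-→d19:-→d20:H0 -> H0
  - 0.0.0.0/0 clear@0
  lookup 106.186.115.238: bits 01101010101110100111 walk d0:-→d1:-→d2:-→d3:-→d4:-→d5:-→d6:-→d7:-→d8:-→d9:-→d10:-→d11:-→d12:-→d13:-→d14:-→d15:-→d16:-→d17:-→d18:-→d19:-→d20:H0 -> H0
  lookup 128.0.2.123: bits 10 walk d0:-→d1:-→d2:H1 -> H1
  + 191.199.160.0/24 (H1) depth=24
  lookup 191.199.160.3: bits 101111111100011110100000 walk d0:-→d1:-→d2:H1→d3:-→d4:-→d5:-→d6:-→d7:-→d8:-→d9:-→d10:-→d11:-→d12:-→d13:-→d14:-→d15:-→d16:-→d17:-→d18:-→d19:-→d20:-→d21:-→d22:-→d23:-→d24:H1 -> H1
  lookup 128.0.0.5: bits 10 walk d0:-→d1:-→d2:H1 -> H1
  + 191.199.160.39/32 (H0) depth=32
  - 106.186.112.0/20 clear@20
  lookup 226.105.49.105: bits 1 walk d0:-→d1:- -> no-route
  + 191.192.0.0/12 (H2) depth=12
  lookup 191.199.160.39: bits 10111111110001111010000000100111 walk d0:-→d1:-→d2:H1→d3:-→d4:-→d5:-→d6:-→d7:-→d8:-→d9:-→d10:-→d11:-→d12:H2→d13:-→d14:-→d15:-→d16:-→d17:-→d18:-→d19:-→d20:-→d21:-→d22:-→d23:-→d24:H1→d25:-→d26:-→d27:-→d28:-→d29:-→d30:-→d31:-→d32:H0 -> H0
  + 0.0.0.0/0 (H4) depth=0
  + 191.199.160.32/28 (H5) depth=28
  lookup 191.199.160.104: bits 1011111111000111101000000 walk d0:H4→d1:-→d2:H1→d3:-→d4:-→d5:-→d6:-→d7:-→d8:-→d9:-→d10:-→d11:-→d12:H2→d13:-→d14:-→d15:-→d16:-→d17:-→d18:-→d19:-→d20:-→d21:-→d22:-→d23:-→d24:H1→d25:- -> H1
  lookup 128.0.0.228: bits 10 walk d0:H4→d1:-→d2:H1 -> H1
  - 191.199.160.32/28 clear@28
  lookup 191.199.160.39: bits 10111111110001111010000000100111 walk d0:H4→d1:-→d2:H1→d3:-→d4:-→d5:-→d6:-→d7:-→d8:-→d9:-→d10:-→d11:-→d12:H2→d13:-→d14:-→d15:-→d16:-→d17:-→d18:-→d19:-→d20:-→d21:-→d22:-→d23:-→d24:H1→d25:-→d26:-→d27:-→d28:-→d29:-→d30:-→d31:-→d32:H0 -> H0
  - 191.199.160.0/24 clear@24
  + 0.0.0.0/0 (H3) depth=0
  - 0.0.0.0/0 clear@0
  lookup 177.172.169.58: bits 1011 walk d0:-→d1:-→d2:H1→d3:-→d4:- -> H1
  + 199.28.0.0/16 (H4) depth=16
  + 191.192.0.0/13 (H3) depth=13
  + 191.199.160.0/24 (H1) depth=24
  lookup 14.97.218.111: bits 0 walk d0:-→d1:- -> no-route
  - 199.28.0.0/16 clear@16
  - 191.192.0.0/12 clear@12
  lookup 191.199.160.12: bits 10111111110001111010000000 walk d0:-→d1:-→d2:H1→d3:-→d4:-→d5:-→d6:-→d7:-→d8:-→d9:-→d10:-→d11:-→d12:-→d13:H3→d14:-→d15:-→d16:-→d17:-→d18:-→d19:-→d20:-→d21:-→d22:-→d23:-→d24:H1→d25:-→d26:- -> H1
  lookup 164.188.219.247: bits 101 walk d0:-→d1:-→d2:H1→d3:- -> H1
  lookup 191.199.160.39: bits 10111111110001111010000000100111 walk d0:-→d1:-→d2:H1→d3:-→d4:-→d5:-→d6:-→d7:-→d8:-→d9:-→d10:-→d11:-→d12:-→d13:H3→d14:-→d15:-→d16:-→d17:-→d18:-→d19:-→d20:-→d21:-→d22:-→d23:-→d24:H1→d25:-→d26:-→d27:-→d28:-→d29:-→d30:-→d31:-→d32:H0 -> H0
  + 199.28.0.0/18 (H3) depth=18
  + 199.28.0.0/14 (H6) depth=14
  + 106.186.112.0/20 (H3) depth=20
  - 191.192.0.0/13 clear@13

== LOOKUPS ==
["H0","H0","H1","H1","H1","no-route","H0","H1","H1","H0","H1","no-route","H1","H1","H0"]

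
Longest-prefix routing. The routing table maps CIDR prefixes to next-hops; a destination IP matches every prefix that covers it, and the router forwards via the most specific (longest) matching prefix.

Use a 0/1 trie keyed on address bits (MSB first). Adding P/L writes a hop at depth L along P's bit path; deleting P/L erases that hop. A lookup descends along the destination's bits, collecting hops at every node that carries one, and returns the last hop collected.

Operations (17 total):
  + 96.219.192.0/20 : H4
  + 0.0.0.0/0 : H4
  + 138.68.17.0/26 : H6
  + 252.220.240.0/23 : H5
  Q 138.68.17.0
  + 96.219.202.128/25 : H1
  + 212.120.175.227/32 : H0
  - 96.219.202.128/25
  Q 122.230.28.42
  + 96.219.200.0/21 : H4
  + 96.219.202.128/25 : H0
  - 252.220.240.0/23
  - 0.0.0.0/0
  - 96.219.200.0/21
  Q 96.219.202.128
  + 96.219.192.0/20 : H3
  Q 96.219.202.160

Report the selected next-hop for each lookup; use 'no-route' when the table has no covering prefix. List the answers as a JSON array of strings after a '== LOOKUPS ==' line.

Process each operation:
  add 96.219.192.0/20 -> H4 at depth 20
  add 0.0.0.0/0 -> H4 at depth 0
  add 138.68.17.0/26 -> H6 at depth 26
  add 252.220.240.0/23 -> H5 at depth 23
  ? 138.68.17.0  path d0:H4→d1:-→d2:-→d3:-→d4:-→d5:-→d6:-→d7:-→d8:-→d9:-→d10:-→d11:-→d12:-→d13:-→d14:-→d15:-→d16:-→d17:-→d18:-→d19:-→d20:-→d21:-→d22:-→d23:-→d24:-→d25:-→d26:H6  best=H6
  add 96.219.202.128/25 -> H1 at depth 25
  add 212.120.175.227/32 -> H0 at depth 32
  - 96.219.202.128/25 clear@25
  ? 122.230.28.42  path d0:H4→d1:-→d2:-→d3:-  best=H4
  add 96.219.200.0/21 -> H4 at depth 21
  add 96.219.202.128/25 -> H0 at depth 25
  - 252.220.240.0/23 clear@23
  - 0.0.0.0/0 clear@0
  - 96.219.200.0/21 clear@21
  ? 96.219.202.128  path d0:-→d1:-→d2:-→d3:-→d4:-→d5:-→d6:-→d7:-→d8:-→d9:-→d10:-→d11:-→d12:-→d13:-→d14:-→d15:-→d16:-→d17:-→d18:-→d19:-→d20:H4→d21:-→d22:-→d23:-→d24:-→d25:H0  best=H0
  add 96.219.192.0/20 -> H3 at depth 20
  ? 96.219.202.160  path d0:-→d1:-→d2:-→d3:-→d4:-→d5:-→d6:-→d7:-→d8:-→d9:-→d10:-→d11:-→d12:-→d13:-→d14:-→d15:-→d16:-→d17:-→d18:-→d19:-→d20:H3→d21:-→d22:-→d23:-→d24:-→d25:H0  best=H0

== LOOKUPS ==
["H6","H4","H0","H0"]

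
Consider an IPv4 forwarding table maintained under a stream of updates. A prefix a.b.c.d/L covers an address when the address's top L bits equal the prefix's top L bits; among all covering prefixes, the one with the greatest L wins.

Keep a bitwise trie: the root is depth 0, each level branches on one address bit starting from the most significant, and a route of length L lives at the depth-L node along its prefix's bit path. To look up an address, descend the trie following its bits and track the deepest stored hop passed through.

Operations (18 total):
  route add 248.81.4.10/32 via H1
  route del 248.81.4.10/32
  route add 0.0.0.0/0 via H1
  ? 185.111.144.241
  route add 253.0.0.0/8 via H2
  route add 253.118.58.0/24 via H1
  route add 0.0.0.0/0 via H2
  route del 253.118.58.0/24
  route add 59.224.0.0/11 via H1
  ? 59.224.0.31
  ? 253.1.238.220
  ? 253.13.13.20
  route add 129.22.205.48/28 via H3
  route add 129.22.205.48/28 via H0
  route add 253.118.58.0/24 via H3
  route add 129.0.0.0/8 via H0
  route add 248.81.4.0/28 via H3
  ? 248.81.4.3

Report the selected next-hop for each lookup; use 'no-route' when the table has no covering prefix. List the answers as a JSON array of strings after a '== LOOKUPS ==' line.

Process each operation:
  add 248.81.4.10/32 -> H1 at depth 32
  - 248.81.4.10/32 clear@32
  add 0.0.0.0/0 -> H1 at depth 0
  ? 185.111.144.241  path d0:H1→d1:-  best=H1
  add 253.0.0.0/8 -> H2 at depth 8
  add 253.118.58.0/24 -> H1 at depth 24
  add 0.0.0.0/0 -> H2 at depth 0
  - 253.118.58.0/24 clear@24
  add 59.224.0.0/11 -> H1 at depth 11
  ? 59.224.0.31  path d0:H2→d1:-→d2:-→d3:-→d4:-→d5:-→d6:-→d7:-→d8:-→d9:-→d10:-→d11:H1  best=H1
  ? 253.1.238.220  path d0:H2→d1:-→d2:-→d3:-→d4:-→d5:-→d6:-→d7:-→d8:H2→d9:-  best=H2
  ? 253.13.13.20  path d0:H2→d1:-→d2:-→d3:-→d4:-→d5:-→d6:-→d7:-→d8:H2→d9:-  best=H2
  add 129.22.205.48/28 -> H3 at depth 28
  add 129.22.205.48/28 -> H0 at depth 28
  add 253.118.58.0/24 -> H3 at depth 24
  add 129.0.0.0/8 -> H0 at depth 8
  add 248.81.4.0/28 -> H3 at depth 28
  ? 248.81.4.3  path d0:H2→d1:-→d2:-→d3:-→d4:-→d5:-→d6:-→d7:-→d8:-→d9:-→d10:-→d11:-→d12:-→d13:-→d14:-→d15:-→d16:-→d17:-→d18:-→d19:-→d20:-→d21:-→d22:-→d23:-→d24:-→d25:-→d26:-→d27:-→d28:H3  best=H3

== LOOKUPS ==
["H1","H1","H2","H2","H3"]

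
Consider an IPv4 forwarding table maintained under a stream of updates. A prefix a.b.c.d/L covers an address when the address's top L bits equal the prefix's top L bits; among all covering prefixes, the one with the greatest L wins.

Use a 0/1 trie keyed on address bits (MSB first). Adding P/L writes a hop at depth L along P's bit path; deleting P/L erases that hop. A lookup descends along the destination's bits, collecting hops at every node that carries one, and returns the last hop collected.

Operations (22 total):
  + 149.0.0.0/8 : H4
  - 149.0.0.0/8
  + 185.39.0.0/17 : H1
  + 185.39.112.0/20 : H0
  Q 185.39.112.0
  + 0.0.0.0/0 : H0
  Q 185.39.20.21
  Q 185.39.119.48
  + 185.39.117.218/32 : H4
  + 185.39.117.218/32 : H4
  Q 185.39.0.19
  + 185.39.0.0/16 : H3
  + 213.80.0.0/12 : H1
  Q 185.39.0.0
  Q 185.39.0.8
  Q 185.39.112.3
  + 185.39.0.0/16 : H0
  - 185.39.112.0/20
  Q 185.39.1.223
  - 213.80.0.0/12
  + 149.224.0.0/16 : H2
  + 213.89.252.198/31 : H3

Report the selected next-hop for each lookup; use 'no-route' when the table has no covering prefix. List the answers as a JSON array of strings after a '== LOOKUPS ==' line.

Process each operation:
  + 149.0.0.0/8 (H4) depth=8
  - 149.0.0.0/8 clear@8
  + 185.39.0.0/17 (H1) depth=17
  + 185.39.112.0/20 (H0) depth=20
  lookup 185.39.112.0: bits 10111001001001110111 walk d0:-→d1:-→d2:-→d3:-→d4:-→d5:-→d6:-→d7:-→d8:-→d9:-→d10:-→d11:-→d12:-→d13:-→d14:-→d15:-→d16:-→d17:H1→d18:-→d19:-→d20:H0 -> H0
  + 0.0.0.0/0 (H0) depth=0
  lookup 185.39.20.21: bits 10111001001001110 walk d0:H0→d1:-→d2:-→d3:-→d4:-→d5:-→d6:-→d7:-→d8:-→d9:-→d10:-→d11:-→d12:-→d13:-→d14:-→d15:-→d16:-→d17:H1 -> H1
  lookup 185.39.119.48: bits 10111001001001110111 walk d0:H0→d1:-→d2:-→d3:-→d4:-→d5:-→d6:-→d7:-→d8:-→d9:-→d10:-→d11:-→d12:-→d13:-→d14:-→d15:-→d16:-→d17:H1→d18:-→d19:-→d20:H0 -> H0
  + 185.39.117.218/32 (H4) depth=32
  + 185.39.117.218/32 (H4) depth=32
  lookup 185.39.0.19: bits 10111001001001110 walk d0:H0→d1:-→d2:-→d3:-→d4:-→d5:-→d6:-→d7:-→d8:-→d9:-→d10:-→d11:-→d12:-→d13:-→d14:-→d15:-→d16:-→d17:H1 -> H1
  + 185.39.0.0/16 (H3) depth=16
  + 213.80.0.0/12 (H1) depth=12
  lookup 185.39.0.0: bits 10111001001001110 walk d0:H0→d1:-→d2:-→d3:-→d4:-→d5:-→d6:-→d7:-→d8:-→d9:-→d10:-→d11:-→d12:-→d13:-→d14:-→d15:-→d16:H3→d17:H1 -> H1
  lookup 185.39.0.8: bits 10111001001001110 walk d0:H0→d1:-→d2:-→d3:-→d4:-→d5:-→d6:-→d7:-→d8:-→d9:-→d10:-→d11:-→d12:-→d13:-→d14:-→d15:-→d16:H3→d17:H1 -> H1
  lookup 185.39.112.3: bits 101110010010011101110 walk d0:H0→d1:-→d2:-→d3:-→d4:-→d5:-→d6:-→d7:-→d8:-→d9:-→d10:-→d11:-→d12:-→d13:-→d14:-→d15:-→d16:H3→d17:H1→d18:-→d19:-→d20:H0→d21:- -> H0
  + 185.39.0.0/16 (H0) depth=16
  - 185.39.112.0/20 clear@20
  lookup 185.39.1.223: bits 10111001001001110 walk d0:H0→d1:-→d2:-→d3:-→d4:-→d5:-→d6:-→d7:-→d8:-→d9:-→d10:-→d11:-→d12:-→d13:-→d14:-→d15:-→d16:H0→d17:H1 -> H1
  - 213.80.0.0/12 clear@12
  + 149.224.0.0/16 (H2) depth=16
  + 213.89.252.198/31 (H3) depth=31

== LOOKUPS ==
["H0","H1","H0","H1","H1","H1","H0","H1"]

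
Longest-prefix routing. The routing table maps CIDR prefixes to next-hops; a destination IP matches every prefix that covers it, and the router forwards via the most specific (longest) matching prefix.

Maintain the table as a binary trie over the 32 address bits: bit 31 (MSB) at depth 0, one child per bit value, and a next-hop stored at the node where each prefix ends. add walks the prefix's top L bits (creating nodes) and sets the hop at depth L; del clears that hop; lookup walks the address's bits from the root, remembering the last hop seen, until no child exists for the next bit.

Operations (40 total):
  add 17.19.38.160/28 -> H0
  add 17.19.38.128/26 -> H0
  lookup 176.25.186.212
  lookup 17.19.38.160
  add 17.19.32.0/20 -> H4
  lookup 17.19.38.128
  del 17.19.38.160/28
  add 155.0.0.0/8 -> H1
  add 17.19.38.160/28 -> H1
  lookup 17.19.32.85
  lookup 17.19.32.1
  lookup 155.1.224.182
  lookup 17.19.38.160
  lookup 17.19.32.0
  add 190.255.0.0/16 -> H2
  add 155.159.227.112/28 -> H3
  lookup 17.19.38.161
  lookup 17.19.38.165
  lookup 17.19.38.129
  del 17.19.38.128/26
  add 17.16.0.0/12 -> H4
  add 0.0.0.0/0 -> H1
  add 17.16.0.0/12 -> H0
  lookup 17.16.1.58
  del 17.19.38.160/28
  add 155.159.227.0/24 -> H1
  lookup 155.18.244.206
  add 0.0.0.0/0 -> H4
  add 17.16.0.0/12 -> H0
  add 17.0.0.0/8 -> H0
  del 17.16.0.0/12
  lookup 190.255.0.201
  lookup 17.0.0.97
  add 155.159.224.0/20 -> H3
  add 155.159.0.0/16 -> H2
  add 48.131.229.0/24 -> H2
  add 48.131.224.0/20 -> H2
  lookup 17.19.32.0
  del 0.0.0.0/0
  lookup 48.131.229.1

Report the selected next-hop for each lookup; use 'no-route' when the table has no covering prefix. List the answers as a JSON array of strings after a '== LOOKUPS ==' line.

Process each operation:
  + 17.19.38.160/28 (H0) depth=28
  + 17.19.38.128/26 (H0) depth=26
  ? 176.25.186.212  path d0:-  best=no-route
  ? 17.19.38.160  path d0:-→d1:-→d2:-→d3:-→d4:-→d5:-→d6:-→d7:-→d8:-→d9:-→d10:-→d11:-→d12:-→d13:-→d14:-→d15:-→d16:-→d17:-→d18:-→d19:-→d20:-→d21:-→d22:-→d23:-→d24:-→d25:-→d26:H0→d27:-→d28:H0  best=H0
  + 17.19.32.0/20 (H4) depth=20
  ? 17.19.38.128  path d0:-→d1:-→d2:-→d3:-→d4:-→d5:-→d6:-→d7:-→d8:-→d9:-→d10:-→d11:-→d12:-→d13:-→d14:-→d15:-→d16:-→d17:-→d18:-→d19:-→d20:H4→d21:-→d22:-→d23:-→d24:-→d25:-→d26:H0  best=H0
  del 17.19.38.160/28 (clear depth 28)
  + 155.0.0.0/8 (H1) depth=8
  + 17.19.38.160/28 (H1) depth=28
  ? 17.19.32.85  path d0:-→d1:-→d2:-→d3:-→d4:-→d5:-→d6:-→d7:-→d8:-→d9:-→d10:-→d11:-→d12:-→d13:-→d14:-→d15:-→d16:-→d17:-→d18:-→d19:-→d20:H4→d21:-  best=H4
  ? 17.19.32.1  path d0:-→d1:-→d2:-→d3:-→d4:-→d5:-→d6:-→d7:-→d8:-→d9:-→d10:-→d11:-→d12:-→d13:-→d14:-→d15:-→d16:-→d17:-→d18:-→d19:-→d20:H4→d21:-  best=H4
  ? 155.1.224.182  path d0:-→d1:-→d2:-→d3:-→d4:-→d5:-→d6:-→d7:-→d8:H1  best=H1
  ? 17.19.38.160  path d0:-→d1:-→d2:-→d3:-→d4:-→d5:-→d6:-→d7:-→d8:-→d9:-→d10:-→d11:-→d12:-→d13:-→d14:-→d15:-→d16:-→d17:-→d18:-→d19:-→d20:H4→d21:-→d22:-→d23:-→d24:-→d25:-→d26:H0→d27:-→d28:H1  best=H1
  ? 17.19.32.0  path d0:-→d1:-→d2:-→d3:-→d4:-→d5:-→d6:-→d7:-→d8:-→d9:-→d10:-→d11:-→d12:-→d13:-→d14:-→d15:-→d16:-→d17:-→d18:-→d19:-→d20:H4→d21:-  best=H4
  + 190.255.0.0/16 (H2) depth=16
  + 155.159.227.112/28 (H3) depth=28
  ? 17.19.38.161  path d0:-→d1:-→d2:-→d3:-→d4:-→d5:-→d6:-→d7:-→d8:-→d9:-→d10:-→d11:-→d12:-→d13:-→d14:-→d15:-→d16:-→d17:-→d18:-→d19:-→d20:H4→d21:-→d22:-→d23:-→d24:-→d25:-→d26:H0→d27:-→d28:H1  best=H1
  ? 17.19.38.165  path d0:-→d1:-→d2:-→d3:-→d4:-→d5:-→d6:-→d7:-→d8:-→d9:-→d10:-→d11:-→d12:-→d13:-→d14:-→d15:-→d16:-→d17:-→d18:-→d19:-→d20:H4→d21:-→d22:-→d23:-→d24:-→d25:-→d26:H0→d27:-→d28:H1  best=H1
  ? 17.19.38.129  path d0:-→d1:-→d2:-→d3:-→d4:-→d5:-→d6:-→d7:-→d8:-→d9:-→d10:-→d11:-→d12:-→d13:-→d14:-→d15:-→d16:-→d17:-→d18:-→d19:-→d20:H4→d21:-→d22:-→d23:-→d24:-→d25:-→d26:H0  best=H0
  del 17.19.38.128/26 (clear depth 26)
  + 17.16.0.0/12 (H4) depth=12
  + 0.0.0.0/0 (H1) depth=0
  + 17.16.0.0/12 (H0) depth=12
  ? 17.16.1.58  path d0:H1→d1:-→d2:-→d3:-→d4:-→d5:-→d6:-→d7:-→d8:-→d9:-→d10:-→d11:-→d12:H0→d13:-→d14:-  best=H0
  del 17.19.38.160/28 (clear depth 28)
  + 155.159.227.0/24 (H1) depth=24
  ? 155.18.244.206  path d0:H1→d1:-→d2:-→d3:-→d4:-→d5:-→d6:-→d7:-→d8:H1  best=H1
  + 0.0.0.0/0 (H4) depth=0
  + 17.16.0.0/12 (H0) depth=12
  + 17.0.0.0/8 (H0) depth=8
  del 17.16.0.0/12 (clear depth 12)
  ? 190.255.0.201  path d0:H4→d1:-→d2:-→d3:-→d4:-→d5:-→d6:-→d7:-→d8:-→d9:-→d10:-→d11:-→d12:-→d13:-→d14:-→d15:-→d16:H2  best=H2
  ? 17.0.0.97  path d0:H4→d1:-→d2:-→d3:-→d4:-→d5:-→d6:-→d7:-→d8:H0→d9:-→d10:-→d11:-  best=H0
  + 155.159.224.0/20 (H3) depth=20
  + 155.159.0.0/16 (H2) depth=16
  + 48.131.229.0/24 (H2) depth=24
  + 48.131.224.0/20 (H2) depth=20
  ? 17.19.32.0  path d0:H4→d1:-→d2:-→d3:-→d4:-→d5:-→d6:-→d7:-→d8:H0→d9:-→d10:-→d11:-→d12:-→d13:-→d14:-→d15:-→d16:-→d17:-→d18:-→d19:-→d20:H4→d21:-  best=H4
  del 0.0.0.0/0 (clear depth 0)
  ? 48.131.229.1  path d0:-→d1:-→d2:-→d3:-→d4:-→d5:-→d6:-→d7:-→d8:-→d9:-→d10:-→d11:-→d12:-→d13:-→d14:-→d15:-→d16:-→d17:-→d18:-→d19:-→d20:H2→d21:-→d22:-→d23:-→d24:H2  best=H2

== LOOKUPS ==
["no-route","H0","H0","H4","H4","H1","H1","H4","H1","H1","H0","H0","H1","H2","H0","H4","H2"]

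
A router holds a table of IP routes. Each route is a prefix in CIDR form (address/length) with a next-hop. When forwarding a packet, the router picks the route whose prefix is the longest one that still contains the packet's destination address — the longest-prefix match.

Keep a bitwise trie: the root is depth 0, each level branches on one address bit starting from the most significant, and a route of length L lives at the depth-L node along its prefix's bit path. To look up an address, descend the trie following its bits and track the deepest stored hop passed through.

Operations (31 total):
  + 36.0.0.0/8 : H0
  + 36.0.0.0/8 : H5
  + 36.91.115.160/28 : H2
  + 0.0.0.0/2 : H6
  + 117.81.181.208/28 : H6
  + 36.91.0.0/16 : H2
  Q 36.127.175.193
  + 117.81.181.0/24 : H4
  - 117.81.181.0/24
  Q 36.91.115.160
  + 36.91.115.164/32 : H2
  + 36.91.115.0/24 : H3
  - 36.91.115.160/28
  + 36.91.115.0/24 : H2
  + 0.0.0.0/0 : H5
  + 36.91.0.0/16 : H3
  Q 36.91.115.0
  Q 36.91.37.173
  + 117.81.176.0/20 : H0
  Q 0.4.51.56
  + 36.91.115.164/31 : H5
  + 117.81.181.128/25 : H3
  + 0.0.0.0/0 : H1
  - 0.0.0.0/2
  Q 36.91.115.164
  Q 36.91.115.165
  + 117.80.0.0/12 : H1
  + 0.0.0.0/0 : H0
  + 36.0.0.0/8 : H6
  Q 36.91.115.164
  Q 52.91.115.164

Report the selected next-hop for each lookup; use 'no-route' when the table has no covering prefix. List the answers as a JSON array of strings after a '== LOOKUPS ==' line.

Trace:
  add 36.0.0.0/8 -> H0 at depth 8
  add 36.0.0.0/8 -> H5 at depth 8
  add 36.91.115.160/28 -> H2 at depth 28
  add 0.0.0.0/2 -> H6 at depth 2
  add 117.81.181.208/28 -> H6 at depth 28
  add 36.91.0.0/16 -> H2 at depth 16
  Q 36.127.175.193: descend 0010010001 ; hops seen [H6,H5] ; pick H5
  add 117.81.181.0/24 -> H4 at depth 24
  del 117.81.181.0/24 (clear depth 24)
  Q 36.91.115.160: descend 0010010001011011011100111010 ; hops seen [H6,H5,H2,H2] ; pick H2
  add 36.91.115.164/32 -> H2 at depth 32
  add 36.91.115.0/24 -> H3 at depth 24
  del 36.91.115.160/28 (clear depth 28)
  add 36.91.115.0/24 -> H2 at depth 24
  add 0.0.0.0/0 -> H5 at depth 0
  add 36.91.0.0/16 -> H3 at depth 16
  Q 36.91.115.0: descend 001001000101101101110011 ; hops seen [H5,H6,H5,H3,H2] ; pick H2
  Q 36.91.37.173: descend 00100100010110110 ; hops seen [H5,H6,H5,H3] ; pick H3
  add 117.81.176.0/20 -> H0 at depth 20
  Q 0.4.51.56: descend 00 ; hops seen [H5,H6] ; pick H6
  add 36.91.115.164/31 -> H5 at depth 31
  add 117.81.181.128/25 -> H3 at depth 25
  add 0.0.0.0/0 -> H1 at depth 0
  del 0.0.0.0/2 (clear depth 2)
  Q 36.91.115.164: descend 00100100010110110111001110100100 ; hops seen [H1,H5,H3,H2,H5,H2] ; pick H2
  Q 36.91.115.165: descend 0010010001011011011100111010010 ; hops seen [H1,H5,H3,H2,H5] ; pick H5
  add 117.80.0.0/12 -> H1 at depth 12
  add 0.0.0.0/0 -> H0 at depth 0
  add 36.0.0.0/8 -> H6 at depth 8
  Q 36.91.115.164: descend 00100100010110110111001110100100 ; hops seen [H0,H6,H3,H2,H5,H2] ; pick H2
  Q 52.91.115.164: descend 001 ; hops seen [H0] ; pick H0

== LOOKUPS ==
["H5","H2","H2","H3","H6","H2","H5","H2","H0"]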